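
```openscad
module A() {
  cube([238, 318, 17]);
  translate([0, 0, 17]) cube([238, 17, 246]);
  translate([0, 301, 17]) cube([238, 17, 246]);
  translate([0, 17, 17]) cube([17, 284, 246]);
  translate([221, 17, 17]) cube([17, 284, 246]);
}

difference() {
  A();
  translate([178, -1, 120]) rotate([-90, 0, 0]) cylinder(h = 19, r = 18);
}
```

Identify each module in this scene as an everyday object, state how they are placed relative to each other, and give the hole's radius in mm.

The subtracted cylinder has r = 18 mm.

A is an open box. The open box has a circular hole through its front wall. The hole's radius is 18 mm.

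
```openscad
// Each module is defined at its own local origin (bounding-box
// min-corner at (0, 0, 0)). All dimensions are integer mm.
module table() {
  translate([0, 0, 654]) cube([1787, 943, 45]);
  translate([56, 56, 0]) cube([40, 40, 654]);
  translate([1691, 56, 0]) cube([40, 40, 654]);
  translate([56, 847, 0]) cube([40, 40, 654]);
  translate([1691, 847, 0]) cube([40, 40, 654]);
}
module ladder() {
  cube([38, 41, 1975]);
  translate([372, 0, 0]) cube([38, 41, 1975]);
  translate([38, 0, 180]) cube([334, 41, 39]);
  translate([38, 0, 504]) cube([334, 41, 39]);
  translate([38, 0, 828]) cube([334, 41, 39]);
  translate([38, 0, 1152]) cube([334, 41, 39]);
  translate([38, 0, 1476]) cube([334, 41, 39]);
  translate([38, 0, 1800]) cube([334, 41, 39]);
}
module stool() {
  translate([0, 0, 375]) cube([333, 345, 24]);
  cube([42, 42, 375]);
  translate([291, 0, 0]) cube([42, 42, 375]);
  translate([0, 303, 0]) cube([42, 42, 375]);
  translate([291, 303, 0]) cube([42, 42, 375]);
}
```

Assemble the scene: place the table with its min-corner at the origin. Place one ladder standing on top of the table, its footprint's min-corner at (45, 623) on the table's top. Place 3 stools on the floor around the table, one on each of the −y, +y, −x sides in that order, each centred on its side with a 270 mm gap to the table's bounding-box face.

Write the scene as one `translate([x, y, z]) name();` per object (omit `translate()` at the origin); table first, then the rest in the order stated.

table();
translate([45, 623, 699]) ladder();
translate([727, -615, 0]) stool();
translate([727, 1213, 0]) stool();
translate([-603, 299, 0]) stool();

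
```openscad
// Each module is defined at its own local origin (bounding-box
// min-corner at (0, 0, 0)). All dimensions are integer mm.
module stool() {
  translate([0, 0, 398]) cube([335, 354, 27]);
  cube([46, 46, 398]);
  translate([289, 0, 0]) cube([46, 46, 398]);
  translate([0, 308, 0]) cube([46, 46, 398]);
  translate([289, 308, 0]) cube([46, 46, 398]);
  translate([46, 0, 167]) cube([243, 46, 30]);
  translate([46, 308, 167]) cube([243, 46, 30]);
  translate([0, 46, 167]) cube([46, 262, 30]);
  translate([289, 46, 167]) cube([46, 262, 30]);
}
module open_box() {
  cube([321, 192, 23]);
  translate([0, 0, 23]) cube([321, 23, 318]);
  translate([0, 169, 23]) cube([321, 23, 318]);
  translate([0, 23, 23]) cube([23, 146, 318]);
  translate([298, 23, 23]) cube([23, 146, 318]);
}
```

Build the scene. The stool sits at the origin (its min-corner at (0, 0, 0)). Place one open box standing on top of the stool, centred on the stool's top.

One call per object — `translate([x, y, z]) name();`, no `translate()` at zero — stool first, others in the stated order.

stool();
translate([7, 81, 425]) open_box();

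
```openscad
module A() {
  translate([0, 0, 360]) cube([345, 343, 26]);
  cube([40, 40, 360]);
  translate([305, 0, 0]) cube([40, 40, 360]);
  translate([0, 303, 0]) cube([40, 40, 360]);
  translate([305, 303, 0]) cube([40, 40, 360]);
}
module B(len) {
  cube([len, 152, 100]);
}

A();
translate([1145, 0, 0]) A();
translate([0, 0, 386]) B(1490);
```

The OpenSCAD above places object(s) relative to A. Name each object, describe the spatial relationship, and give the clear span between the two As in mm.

Second stool starts at x = 1145; first ends at x = 345; clear span = 1145 − 345 = 800 mm.

A is a stool. B is a beam. A beam spans the tops of two stools. The clear span between the two stools is 800 mm.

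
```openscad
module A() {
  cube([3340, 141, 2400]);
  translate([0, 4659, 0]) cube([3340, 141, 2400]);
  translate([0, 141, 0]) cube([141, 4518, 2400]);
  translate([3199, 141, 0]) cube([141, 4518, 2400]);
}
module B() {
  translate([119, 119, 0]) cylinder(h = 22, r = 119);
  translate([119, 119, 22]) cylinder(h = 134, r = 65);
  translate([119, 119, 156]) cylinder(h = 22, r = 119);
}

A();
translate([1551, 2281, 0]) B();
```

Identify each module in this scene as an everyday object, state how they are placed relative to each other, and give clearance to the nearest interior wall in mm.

Clearances: x = 1410, y = 2140; minimum 1410 mm.

A is a house frame. B is a spool. The spool sits inside the house frame, centred. The clearance to the nearest interior wall is 1410 mm.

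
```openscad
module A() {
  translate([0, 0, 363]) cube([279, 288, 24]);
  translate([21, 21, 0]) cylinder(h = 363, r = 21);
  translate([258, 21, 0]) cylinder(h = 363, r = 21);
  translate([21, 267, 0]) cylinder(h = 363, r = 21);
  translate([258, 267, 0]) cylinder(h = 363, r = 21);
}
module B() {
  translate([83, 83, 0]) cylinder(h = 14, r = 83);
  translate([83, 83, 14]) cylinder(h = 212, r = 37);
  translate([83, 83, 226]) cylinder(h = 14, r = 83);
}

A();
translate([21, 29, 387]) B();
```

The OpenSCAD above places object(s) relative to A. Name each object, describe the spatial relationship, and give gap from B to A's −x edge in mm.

A is a stool. B is a spool. The spool is on top of the stool. The gap from the spool to the stool's −x edge is 21 mm.

The spool's min-x is at 21; the stool's min-x is 0; gap = 21 mm.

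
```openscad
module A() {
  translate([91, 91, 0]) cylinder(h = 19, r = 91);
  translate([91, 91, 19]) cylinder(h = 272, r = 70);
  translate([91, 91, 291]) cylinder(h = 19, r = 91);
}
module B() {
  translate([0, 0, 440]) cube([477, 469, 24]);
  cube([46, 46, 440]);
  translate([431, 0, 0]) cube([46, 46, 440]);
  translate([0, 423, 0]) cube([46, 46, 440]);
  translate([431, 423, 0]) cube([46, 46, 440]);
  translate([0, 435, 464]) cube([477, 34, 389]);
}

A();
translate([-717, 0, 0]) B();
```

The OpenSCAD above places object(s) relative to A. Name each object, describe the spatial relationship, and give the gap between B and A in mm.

A is a spool. B is a chair. The chair is on the floor beside the spool on its −x side. The gap between the chair and the spool is 240 mm.

The chair's nearest face is 240 mm from the spool's −x face.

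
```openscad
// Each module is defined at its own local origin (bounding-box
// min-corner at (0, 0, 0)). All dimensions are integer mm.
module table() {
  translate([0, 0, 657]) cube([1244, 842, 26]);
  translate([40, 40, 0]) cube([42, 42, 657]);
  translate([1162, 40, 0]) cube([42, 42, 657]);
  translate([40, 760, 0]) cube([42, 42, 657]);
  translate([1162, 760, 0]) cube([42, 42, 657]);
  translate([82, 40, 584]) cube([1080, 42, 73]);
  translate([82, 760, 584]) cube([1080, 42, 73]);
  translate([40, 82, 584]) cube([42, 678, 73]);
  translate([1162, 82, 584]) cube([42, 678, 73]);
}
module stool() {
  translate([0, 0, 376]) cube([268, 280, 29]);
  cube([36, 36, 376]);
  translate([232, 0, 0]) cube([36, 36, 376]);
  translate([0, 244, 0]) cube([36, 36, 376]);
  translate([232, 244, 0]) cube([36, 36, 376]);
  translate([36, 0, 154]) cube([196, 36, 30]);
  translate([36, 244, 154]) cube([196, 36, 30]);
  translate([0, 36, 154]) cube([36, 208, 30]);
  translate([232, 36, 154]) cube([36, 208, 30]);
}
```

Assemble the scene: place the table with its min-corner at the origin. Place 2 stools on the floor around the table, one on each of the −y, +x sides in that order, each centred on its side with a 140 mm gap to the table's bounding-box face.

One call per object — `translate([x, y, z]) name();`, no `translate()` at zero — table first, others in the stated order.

table();
translate([488, -420, 0]) stool();
translate([1384, 281, 0]) stool();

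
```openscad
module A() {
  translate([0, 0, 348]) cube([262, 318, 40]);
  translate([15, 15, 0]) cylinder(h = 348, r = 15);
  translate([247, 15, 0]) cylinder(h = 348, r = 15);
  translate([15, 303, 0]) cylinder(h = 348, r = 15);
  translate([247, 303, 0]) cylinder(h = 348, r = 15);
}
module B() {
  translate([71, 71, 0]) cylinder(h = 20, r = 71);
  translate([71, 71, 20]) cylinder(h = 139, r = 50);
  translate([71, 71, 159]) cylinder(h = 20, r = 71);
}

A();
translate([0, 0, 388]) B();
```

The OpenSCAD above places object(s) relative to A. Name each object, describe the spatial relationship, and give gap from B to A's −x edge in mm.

A is a stool. B is a spool. The spool is on top of the stool. The gap from the spool to the stool's −x edge is 0 mm.

The spool's min-x is at 0; the stool's min-x is 0; gap = 0 mm.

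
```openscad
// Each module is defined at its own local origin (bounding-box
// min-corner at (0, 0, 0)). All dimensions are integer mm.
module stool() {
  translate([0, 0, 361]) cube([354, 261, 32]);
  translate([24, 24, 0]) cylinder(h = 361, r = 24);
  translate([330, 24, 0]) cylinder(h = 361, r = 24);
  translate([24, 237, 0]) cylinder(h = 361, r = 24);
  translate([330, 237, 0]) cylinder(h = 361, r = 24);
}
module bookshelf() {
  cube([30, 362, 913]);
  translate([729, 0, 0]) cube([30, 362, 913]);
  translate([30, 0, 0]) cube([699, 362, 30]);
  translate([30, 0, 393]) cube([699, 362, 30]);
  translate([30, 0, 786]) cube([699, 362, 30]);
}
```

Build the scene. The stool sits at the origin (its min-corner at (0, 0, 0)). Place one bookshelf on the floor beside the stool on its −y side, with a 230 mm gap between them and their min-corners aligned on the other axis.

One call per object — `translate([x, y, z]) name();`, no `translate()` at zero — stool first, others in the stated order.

stool();
translate([0, -592, 0]) bookshelf();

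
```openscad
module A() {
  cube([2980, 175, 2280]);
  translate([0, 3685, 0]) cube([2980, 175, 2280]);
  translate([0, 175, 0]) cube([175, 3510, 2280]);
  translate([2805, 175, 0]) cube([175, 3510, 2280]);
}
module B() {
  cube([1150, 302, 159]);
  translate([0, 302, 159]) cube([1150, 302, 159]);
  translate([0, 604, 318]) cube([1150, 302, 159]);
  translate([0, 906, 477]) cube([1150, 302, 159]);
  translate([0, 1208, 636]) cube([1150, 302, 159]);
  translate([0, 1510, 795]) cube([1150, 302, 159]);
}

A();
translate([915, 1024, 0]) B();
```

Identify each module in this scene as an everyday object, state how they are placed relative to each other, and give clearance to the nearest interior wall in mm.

Clearances: x = 740, y = 849; minimum 740 mm.

A is a house frame. B is a staircase. The staircase sits inside the house frame, centred. The clearance to the nearest interior wall is 740 mm.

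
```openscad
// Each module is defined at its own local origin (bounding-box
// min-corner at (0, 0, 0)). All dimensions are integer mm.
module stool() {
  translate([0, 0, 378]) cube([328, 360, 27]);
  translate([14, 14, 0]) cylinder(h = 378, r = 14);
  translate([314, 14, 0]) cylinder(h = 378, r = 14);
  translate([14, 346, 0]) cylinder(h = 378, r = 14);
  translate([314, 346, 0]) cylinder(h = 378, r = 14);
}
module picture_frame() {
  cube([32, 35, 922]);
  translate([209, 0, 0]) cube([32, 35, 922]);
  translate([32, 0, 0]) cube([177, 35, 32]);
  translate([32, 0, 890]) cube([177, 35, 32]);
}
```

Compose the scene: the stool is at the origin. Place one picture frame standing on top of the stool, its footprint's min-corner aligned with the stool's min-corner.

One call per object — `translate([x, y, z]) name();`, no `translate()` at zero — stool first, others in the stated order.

stool();
translate([0, 0, 405]) picture_frame();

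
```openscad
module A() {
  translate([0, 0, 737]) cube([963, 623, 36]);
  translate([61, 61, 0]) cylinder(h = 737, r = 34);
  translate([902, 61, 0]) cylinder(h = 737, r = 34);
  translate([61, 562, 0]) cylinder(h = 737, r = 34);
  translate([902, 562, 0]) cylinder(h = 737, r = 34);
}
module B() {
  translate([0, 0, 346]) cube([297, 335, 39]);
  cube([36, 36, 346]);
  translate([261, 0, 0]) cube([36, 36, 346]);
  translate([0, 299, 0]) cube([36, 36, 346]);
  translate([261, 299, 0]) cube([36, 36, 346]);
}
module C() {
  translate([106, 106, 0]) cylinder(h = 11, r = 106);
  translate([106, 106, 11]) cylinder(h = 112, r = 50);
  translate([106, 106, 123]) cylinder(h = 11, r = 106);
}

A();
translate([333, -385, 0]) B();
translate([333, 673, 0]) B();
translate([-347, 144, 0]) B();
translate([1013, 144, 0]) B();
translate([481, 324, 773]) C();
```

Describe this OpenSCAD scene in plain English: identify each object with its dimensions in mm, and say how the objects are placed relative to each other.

A is a rectangular dining table. The top is 963×623×36 mm with its upper surface at z = 773 mm. It stands on four round legs of 68 mm diameter, each leg's bounding box inset 27 mm from the nearest pair of top edges, running from the floor to the underside of the top.

B is a four-legged stool. The seat is 297×335 mm, 39 mm thick, top at z = 385 mm. It stands on four square legs, each 36×36 mm in cross-section, from z = 0 to the seat underside, each flush with a corner of the seat.

C is a spool: two coaxial disc flanges of radius 106 mm and thickness 11 mm, joined by a core cylinder of radius 50 mm and height 112 mm. The lower flange rests on z = 0 and the three cylinders share a vertical axis.

Four stools sit around the table at the −y, +y, −x, +x sides. The spool is on top of the table.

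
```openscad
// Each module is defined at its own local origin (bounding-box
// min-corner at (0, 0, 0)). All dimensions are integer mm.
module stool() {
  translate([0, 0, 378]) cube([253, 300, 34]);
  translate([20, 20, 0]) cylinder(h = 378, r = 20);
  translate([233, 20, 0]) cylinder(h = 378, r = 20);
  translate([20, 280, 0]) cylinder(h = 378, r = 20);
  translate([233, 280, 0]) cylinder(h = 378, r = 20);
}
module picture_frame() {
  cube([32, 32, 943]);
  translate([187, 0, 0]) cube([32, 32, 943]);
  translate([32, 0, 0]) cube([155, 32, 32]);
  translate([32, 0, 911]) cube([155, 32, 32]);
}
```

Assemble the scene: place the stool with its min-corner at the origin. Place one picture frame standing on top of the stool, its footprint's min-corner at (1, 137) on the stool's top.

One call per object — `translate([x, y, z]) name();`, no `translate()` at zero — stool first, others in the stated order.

stool();
translate([1, 137, 412]) picture_frame();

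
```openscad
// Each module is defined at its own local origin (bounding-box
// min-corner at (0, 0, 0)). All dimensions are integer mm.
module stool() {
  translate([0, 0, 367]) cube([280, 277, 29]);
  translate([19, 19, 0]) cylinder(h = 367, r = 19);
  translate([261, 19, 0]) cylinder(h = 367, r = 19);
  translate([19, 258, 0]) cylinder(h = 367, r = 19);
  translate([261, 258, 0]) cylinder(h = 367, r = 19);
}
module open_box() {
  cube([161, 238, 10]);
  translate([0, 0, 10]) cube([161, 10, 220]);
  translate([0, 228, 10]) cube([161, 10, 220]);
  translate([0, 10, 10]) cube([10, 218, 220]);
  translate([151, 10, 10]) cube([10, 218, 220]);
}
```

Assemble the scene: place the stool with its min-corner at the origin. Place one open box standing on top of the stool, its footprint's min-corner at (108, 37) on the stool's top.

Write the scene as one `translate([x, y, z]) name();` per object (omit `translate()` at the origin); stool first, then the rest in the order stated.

stool();
translate([108, 37, 396]) open_box();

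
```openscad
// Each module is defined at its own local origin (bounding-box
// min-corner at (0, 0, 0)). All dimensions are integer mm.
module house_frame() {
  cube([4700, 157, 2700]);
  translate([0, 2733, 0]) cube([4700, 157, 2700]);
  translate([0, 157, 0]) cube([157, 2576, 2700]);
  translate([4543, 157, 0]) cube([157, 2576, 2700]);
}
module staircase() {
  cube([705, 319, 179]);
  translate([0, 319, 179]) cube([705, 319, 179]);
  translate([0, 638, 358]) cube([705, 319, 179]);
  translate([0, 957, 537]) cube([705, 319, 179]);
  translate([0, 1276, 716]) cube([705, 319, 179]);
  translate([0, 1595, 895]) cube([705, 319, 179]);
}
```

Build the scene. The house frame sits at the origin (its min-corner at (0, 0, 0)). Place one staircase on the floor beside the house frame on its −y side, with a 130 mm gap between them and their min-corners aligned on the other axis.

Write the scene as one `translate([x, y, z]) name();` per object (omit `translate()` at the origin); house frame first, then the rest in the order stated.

house_frame();
translate([0, -2044, 0]) staircase();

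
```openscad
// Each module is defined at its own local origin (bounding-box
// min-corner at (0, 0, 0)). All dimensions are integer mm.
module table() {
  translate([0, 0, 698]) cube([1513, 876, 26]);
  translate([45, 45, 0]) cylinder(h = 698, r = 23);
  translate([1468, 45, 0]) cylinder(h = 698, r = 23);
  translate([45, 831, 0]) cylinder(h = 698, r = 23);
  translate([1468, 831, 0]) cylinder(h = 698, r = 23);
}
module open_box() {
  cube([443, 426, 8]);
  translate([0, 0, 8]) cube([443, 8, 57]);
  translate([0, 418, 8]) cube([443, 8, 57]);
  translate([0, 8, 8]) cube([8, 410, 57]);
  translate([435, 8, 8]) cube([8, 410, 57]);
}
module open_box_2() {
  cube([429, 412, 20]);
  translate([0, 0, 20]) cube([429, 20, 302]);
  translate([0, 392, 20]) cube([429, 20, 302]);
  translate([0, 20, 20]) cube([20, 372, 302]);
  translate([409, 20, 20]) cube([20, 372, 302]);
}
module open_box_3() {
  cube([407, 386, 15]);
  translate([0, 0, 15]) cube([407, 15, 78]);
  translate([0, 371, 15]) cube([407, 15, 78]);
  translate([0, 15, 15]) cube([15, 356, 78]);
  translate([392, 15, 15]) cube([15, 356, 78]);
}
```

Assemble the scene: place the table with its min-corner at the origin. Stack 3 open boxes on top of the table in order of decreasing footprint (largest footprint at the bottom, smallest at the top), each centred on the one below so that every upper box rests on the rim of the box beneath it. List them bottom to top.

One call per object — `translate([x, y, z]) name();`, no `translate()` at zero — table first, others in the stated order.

table();
translate([535, 225, 724]) open_box();
translate([542, 232, 789]) open_box_2();
translate([553, 245, 1111]) open_box_3();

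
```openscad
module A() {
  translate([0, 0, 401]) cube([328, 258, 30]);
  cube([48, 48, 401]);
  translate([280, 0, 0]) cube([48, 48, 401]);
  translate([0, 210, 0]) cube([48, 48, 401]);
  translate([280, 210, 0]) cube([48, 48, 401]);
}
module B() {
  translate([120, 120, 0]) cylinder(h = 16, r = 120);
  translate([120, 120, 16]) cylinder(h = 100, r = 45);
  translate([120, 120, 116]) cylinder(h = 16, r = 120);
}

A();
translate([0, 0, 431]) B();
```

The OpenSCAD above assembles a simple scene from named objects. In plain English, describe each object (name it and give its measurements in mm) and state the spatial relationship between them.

A is a simple wooden stool: a rectangular seat 328 mm (x) by 258 mm (y), 30 mm thick, top face at z = 431 mm, on four square legs, each 48×48 mm in cross-section. The legs rest on z = 0, each flush with a corner of the seat.

B is a spool: two coaxial disc flanges of radius 120 mm and thickness 16 mm, joined by a core cylinder of radius 45 mm and height 100 mm. The lower flange rests on z = 0 and the three cylinders share a vertical axis.

The spool is on top of the stool.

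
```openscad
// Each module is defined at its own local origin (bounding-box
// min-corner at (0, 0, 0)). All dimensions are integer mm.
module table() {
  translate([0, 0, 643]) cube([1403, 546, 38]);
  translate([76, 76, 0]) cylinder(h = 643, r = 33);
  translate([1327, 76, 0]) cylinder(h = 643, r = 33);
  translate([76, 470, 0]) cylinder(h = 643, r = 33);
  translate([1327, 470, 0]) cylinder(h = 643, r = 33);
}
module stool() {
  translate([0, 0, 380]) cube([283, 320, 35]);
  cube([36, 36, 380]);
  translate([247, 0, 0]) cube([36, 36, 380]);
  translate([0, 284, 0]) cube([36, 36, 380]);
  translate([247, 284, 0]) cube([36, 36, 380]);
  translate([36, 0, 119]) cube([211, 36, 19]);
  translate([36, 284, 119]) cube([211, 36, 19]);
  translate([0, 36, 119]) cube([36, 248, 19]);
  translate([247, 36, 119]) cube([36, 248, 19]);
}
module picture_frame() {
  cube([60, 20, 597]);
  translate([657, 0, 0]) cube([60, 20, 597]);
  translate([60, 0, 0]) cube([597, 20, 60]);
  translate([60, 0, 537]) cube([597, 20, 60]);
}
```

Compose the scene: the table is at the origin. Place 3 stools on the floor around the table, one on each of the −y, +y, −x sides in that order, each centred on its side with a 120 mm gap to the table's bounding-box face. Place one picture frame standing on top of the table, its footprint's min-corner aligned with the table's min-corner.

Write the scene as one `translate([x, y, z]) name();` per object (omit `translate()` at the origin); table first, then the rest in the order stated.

table();
translate([560, -440, 0]) stool();
translate([560, 666, 0]) stool();
translate([-403, 113, 0]) stool();
translate([0, 0, 681]) picture_frame();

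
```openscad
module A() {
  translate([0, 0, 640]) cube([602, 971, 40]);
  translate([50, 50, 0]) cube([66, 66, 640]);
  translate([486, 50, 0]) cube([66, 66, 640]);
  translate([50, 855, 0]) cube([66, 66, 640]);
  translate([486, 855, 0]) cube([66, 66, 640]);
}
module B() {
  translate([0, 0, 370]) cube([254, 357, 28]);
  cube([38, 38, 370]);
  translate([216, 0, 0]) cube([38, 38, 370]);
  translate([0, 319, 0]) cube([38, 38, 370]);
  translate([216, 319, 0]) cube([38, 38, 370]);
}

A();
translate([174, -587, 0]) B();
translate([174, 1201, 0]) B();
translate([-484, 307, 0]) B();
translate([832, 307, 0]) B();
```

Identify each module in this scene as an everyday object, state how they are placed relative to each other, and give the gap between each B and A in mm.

A is a table. B is a stool. Four stools sit around the table at the −y, +y, −x, +x sides. The gap between each stool and the table is 230 mm.

Each stool's nearest face is 230 mm from the table's bounding box.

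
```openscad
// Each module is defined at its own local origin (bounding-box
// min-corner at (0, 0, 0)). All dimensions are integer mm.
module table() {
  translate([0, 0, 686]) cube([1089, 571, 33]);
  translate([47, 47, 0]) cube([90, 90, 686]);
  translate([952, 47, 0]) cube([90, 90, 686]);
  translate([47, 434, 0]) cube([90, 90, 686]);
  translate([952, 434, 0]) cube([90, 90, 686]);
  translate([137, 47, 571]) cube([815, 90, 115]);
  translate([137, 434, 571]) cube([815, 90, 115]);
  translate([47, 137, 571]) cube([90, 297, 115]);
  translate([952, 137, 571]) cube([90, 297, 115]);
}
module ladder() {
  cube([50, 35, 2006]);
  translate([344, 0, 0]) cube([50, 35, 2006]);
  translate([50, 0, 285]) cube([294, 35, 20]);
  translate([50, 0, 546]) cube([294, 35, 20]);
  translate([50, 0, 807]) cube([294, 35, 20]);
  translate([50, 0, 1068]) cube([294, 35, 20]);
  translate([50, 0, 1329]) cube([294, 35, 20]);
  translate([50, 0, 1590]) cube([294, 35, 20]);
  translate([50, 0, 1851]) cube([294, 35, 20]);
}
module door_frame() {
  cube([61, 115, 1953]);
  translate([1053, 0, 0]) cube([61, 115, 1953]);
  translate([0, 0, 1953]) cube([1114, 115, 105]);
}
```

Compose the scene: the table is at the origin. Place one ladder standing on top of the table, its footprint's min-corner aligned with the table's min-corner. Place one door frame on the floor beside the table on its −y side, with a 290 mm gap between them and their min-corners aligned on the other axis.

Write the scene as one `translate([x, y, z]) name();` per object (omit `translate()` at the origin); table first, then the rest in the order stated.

table();
translate([0, 0, 719]) ladder();
translate([0, -405, 0]) door_frame();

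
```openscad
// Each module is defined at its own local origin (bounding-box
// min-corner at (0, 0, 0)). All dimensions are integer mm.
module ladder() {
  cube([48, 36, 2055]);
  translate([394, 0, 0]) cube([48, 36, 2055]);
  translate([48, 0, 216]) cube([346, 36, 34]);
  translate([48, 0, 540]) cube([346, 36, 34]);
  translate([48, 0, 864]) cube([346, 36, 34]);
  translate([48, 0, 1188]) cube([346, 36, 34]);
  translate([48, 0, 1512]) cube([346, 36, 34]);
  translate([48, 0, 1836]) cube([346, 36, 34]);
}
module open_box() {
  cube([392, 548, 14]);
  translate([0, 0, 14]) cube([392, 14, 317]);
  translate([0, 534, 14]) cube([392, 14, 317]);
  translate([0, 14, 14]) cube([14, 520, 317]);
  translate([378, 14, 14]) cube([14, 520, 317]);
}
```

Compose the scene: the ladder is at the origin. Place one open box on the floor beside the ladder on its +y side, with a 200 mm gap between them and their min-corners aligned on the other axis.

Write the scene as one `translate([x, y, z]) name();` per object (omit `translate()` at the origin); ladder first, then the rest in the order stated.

ladder();
translate([0, 236, 0]) open_box();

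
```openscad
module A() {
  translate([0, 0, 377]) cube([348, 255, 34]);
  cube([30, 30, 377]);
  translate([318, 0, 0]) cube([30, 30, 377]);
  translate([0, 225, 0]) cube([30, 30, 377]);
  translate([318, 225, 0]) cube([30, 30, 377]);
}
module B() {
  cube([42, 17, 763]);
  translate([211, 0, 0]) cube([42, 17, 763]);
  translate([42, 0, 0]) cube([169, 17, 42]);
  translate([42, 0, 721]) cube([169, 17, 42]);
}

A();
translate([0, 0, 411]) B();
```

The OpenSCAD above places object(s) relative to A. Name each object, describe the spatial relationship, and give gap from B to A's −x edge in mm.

A is a stool. B is a picture frame. The picture frame is on top of the stool. The gap from the picture frame to the stool's −x edge is 0 mm.

The picture frame's min-x is at 0; the stool's min-x is 0; gap = 0 mm.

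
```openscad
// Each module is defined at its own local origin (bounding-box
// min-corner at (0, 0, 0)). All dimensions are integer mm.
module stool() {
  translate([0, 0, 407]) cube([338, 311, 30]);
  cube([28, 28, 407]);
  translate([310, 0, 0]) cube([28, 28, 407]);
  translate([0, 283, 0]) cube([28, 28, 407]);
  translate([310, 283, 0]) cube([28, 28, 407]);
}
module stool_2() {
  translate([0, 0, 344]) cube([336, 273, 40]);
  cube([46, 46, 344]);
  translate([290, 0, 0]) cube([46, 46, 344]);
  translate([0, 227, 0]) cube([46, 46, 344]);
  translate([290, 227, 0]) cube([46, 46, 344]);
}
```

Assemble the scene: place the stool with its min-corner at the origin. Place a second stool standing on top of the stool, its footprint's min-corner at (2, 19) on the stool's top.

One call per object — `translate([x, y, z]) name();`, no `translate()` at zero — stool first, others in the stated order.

stool();
translate([2, 19, 437]) stool_2();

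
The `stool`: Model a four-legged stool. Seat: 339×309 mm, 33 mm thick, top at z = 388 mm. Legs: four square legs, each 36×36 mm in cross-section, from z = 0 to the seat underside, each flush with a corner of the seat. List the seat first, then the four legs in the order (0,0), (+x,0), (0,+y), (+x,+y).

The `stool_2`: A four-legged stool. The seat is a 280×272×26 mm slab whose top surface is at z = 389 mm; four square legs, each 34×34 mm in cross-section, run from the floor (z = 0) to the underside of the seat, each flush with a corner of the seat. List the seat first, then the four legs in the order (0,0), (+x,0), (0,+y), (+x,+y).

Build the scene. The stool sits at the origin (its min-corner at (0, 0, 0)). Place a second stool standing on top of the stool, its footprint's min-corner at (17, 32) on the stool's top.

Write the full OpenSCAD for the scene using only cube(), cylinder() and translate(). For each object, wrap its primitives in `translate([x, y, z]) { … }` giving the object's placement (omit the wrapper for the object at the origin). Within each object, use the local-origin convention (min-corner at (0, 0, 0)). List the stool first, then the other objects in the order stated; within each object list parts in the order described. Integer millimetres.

translate([0, 0, 355]) cube([339, 309, 33]);
cube([36, 36, 355]);
translate([303, 0, 0]) cube([36, 36, 355]);
translate([0, 273, 0]) cube([36, 36, 355]);
translate([303, 273, 0]) cube([36, 36, 355]);
translate([17, 32, 388]) {
  translate([0, 0, 363]) cube([280, 272, 26]);
  cube([34, 34, 363]);
  translate([246, 0, 0]) cube([34, 34, 363]);
  translate([0, 238, 0]) cube([34, 34, 363]);
  translate([246, 238, 0]) cube([34, 34, 363]);
}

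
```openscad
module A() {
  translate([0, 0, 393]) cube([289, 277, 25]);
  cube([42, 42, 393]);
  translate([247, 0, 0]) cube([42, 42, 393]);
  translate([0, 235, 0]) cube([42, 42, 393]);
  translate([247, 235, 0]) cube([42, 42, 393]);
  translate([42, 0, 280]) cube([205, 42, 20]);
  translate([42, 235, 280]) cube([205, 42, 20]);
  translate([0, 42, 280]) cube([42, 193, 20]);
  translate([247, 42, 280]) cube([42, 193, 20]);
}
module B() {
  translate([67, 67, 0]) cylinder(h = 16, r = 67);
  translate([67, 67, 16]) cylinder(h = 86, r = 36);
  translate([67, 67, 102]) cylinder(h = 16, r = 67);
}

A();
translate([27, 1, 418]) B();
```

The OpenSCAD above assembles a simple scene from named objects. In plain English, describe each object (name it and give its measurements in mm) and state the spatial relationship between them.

A is a four-legged stool. The seat is a 289×277×25 mm slab whose top surface is at z = 418 mm; four square legs, each 42×42 mm in cross-section, run from the floor (z = 0) to the underside of the seat, each flush with a corner of the seat. Four stretchers, 42 mm wide and 20 mm tall, connect adjacent legs with their undersides at z = 280 mm, each running between the inner faces of the legs it joins and aligned with the legs' outer faces on the other axis.

B is a spool: two coaxial disc flanges of radius 67 mm and thickness 16 mm, joined by a core cylinder of radius 36 mm and height 86 mm. The lower flange rests on z = 0 and the three cylinders share a vertical axis.

The spool is on top of the stool.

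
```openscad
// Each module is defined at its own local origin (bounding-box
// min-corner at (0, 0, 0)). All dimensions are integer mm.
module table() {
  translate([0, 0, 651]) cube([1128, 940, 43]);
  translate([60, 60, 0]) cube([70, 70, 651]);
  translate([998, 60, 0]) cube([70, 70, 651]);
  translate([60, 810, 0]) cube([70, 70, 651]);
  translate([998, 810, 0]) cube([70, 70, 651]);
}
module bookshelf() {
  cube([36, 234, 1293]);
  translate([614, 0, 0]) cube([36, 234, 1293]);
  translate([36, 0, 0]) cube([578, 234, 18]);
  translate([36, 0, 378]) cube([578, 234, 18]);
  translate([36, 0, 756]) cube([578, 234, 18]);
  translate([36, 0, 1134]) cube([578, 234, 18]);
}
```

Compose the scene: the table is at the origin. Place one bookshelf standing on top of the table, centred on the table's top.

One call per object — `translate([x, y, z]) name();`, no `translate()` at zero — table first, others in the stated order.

table();
translate([239, 353, 694]) bookshelf();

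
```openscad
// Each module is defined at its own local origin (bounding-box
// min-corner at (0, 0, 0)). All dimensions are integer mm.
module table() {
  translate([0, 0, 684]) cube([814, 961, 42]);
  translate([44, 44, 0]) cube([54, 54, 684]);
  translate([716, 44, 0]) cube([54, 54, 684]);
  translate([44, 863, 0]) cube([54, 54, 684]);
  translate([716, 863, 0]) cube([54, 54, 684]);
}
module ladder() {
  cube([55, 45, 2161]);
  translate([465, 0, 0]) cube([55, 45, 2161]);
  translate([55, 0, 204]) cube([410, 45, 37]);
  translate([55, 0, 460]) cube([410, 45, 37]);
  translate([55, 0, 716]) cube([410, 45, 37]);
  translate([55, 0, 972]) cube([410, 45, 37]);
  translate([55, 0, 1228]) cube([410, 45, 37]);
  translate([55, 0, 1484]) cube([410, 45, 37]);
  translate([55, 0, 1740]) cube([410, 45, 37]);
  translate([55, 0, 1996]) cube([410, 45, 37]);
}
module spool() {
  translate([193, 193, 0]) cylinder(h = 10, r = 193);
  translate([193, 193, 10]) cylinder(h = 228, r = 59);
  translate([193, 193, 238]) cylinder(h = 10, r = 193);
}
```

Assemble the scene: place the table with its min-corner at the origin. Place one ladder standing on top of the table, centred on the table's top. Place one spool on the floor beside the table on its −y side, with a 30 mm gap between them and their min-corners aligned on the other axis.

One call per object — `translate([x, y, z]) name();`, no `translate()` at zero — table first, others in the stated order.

table();
translate([147, 458, 726]) ladder();
translate([0, -416, 0]) spool();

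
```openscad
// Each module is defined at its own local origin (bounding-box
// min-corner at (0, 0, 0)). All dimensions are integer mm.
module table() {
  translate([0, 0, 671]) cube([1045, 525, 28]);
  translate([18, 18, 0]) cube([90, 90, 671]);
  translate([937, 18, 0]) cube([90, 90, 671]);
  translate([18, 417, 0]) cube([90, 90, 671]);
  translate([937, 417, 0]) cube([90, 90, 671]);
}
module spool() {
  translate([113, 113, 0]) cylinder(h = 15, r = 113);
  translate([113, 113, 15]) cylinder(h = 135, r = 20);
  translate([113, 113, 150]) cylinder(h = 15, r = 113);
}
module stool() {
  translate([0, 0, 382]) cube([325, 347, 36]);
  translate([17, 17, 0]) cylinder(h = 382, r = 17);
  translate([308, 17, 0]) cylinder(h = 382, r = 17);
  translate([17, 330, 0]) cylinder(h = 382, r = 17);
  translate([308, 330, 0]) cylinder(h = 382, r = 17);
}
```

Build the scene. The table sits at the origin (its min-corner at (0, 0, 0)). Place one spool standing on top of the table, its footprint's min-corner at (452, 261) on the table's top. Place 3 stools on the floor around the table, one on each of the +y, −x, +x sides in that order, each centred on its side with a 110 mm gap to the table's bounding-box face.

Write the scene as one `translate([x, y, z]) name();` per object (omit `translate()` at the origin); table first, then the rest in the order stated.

table();
translate([452, 261, 699]) spool();
translate([360, 635, 0]) stool();
translate([-435, 89, 0]) stool();
translate([1155, 89, 0]) stool();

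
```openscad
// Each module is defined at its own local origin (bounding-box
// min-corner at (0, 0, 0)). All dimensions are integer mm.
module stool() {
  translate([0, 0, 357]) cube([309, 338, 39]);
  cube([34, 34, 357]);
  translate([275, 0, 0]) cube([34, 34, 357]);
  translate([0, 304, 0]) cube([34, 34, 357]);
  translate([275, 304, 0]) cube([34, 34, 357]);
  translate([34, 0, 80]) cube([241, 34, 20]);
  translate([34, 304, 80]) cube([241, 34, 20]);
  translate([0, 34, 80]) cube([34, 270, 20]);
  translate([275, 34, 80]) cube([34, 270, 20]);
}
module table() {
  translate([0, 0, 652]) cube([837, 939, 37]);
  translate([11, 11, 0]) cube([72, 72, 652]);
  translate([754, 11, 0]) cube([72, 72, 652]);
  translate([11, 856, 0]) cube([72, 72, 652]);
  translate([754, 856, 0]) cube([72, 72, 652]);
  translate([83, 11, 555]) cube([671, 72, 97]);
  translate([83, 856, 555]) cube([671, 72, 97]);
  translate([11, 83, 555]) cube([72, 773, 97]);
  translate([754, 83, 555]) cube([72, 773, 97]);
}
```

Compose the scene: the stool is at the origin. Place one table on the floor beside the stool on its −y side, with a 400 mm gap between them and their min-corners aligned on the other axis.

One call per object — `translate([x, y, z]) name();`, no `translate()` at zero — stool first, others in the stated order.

stool();
translate([0, -1339, 0]) table();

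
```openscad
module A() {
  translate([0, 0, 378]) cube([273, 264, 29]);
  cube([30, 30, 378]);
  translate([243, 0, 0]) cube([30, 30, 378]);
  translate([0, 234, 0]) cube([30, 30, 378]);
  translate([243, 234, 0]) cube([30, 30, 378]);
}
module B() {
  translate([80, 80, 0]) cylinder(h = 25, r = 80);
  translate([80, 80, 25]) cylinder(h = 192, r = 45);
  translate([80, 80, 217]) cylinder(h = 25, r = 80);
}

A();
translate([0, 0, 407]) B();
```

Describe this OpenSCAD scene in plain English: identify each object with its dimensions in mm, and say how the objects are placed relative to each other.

A is a four-legged stool. The seat is a 273×264×29 mm slab whose top surface is at z = 407 mm; four square legs, each 30×30 mm in cross-section, run from the floor (z = 0) to the underside of the seat, each flush with a corner of the seat.

B is a spool: two coaxial disc flanges of radius 80 mm and thickness 25 mm, joined by a core cylinder of radius 45 mm and height 192 mm. The lower flange rests on z = 0 and the three cylinders share a vertical axis.

The spool is on top of the stool.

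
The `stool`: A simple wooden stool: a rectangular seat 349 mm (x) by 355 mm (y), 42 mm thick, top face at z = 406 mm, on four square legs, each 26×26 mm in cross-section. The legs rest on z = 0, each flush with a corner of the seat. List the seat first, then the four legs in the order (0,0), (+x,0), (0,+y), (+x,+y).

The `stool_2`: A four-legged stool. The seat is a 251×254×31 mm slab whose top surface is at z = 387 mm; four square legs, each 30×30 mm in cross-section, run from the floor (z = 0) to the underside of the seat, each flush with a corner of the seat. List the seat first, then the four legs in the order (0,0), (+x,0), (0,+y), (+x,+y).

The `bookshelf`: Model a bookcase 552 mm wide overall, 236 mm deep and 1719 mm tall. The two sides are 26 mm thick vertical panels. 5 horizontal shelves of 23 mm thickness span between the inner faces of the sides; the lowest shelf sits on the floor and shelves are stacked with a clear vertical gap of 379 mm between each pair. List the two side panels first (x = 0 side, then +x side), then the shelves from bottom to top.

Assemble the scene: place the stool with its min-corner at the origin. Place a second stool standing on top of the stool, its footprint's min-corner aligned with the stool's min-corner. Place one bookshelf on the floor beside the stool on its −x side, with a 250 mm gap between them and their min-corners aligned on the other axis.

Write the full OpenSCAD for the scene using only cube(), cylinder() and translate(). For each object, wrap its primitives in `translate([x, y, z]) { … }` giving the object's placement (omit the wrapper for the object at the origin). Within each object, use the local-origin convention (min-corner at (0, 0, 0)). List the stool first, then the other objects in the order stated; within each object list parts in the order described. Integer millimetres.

translate([0, 0, 364]) cube([349, 355, 42]);
cube([26, 26, 364]);
translate([323, 0, 0]) cube([26, 26, 364]);
translate([0, 329, 0]) cube([26, 26, 364]);
translate([323, 329, 0]) cube([26, 26, 364]);
translate([0, 0, 406]) {
  translate([0, 0, 356]) cube([251, 254, 31]);
  cube([30, 30, 356]);
  translate([221, 0, 0]) cube([30, 30, 356]);
  translate([0, 224, 0]) cube([30, 30, 356]);
  translate([221, 224, 0]) cube([30, 30, 356]);
}
translate([-802, 0, 0]) {
  cube([26, 236, 1719]);
  translate([526, 0, 0]) cube([26, 236, 1719]);
  translate([26, 0, 0]) cube([500, 236, 23]);
  translate([26, 0, 402]) cube([500, 236, 23]);
  translate([26, 0, 804]) cube([500, 236, 23]);
  translate([26, 0, 1206]) cube([500, 236, 23]);
  translate([26, 0, 1608]) cube([500, 236, 23]);
}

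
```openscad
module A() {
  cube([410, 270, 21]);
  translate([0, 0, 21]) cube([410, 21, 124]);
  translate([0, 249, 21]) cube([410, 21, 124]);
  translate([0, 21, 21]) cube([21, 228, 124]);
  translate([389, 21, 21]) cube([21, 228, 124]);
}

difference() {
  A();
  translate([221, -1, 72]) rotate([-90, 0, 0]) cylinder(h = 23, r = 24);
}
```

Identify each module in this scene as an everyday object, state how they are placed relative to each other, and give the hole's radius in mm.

A is an open box. The open box has a circular hole through its front wall. The hole's radius is 24 mm.

The subtracted cylinder has r = 24 mm.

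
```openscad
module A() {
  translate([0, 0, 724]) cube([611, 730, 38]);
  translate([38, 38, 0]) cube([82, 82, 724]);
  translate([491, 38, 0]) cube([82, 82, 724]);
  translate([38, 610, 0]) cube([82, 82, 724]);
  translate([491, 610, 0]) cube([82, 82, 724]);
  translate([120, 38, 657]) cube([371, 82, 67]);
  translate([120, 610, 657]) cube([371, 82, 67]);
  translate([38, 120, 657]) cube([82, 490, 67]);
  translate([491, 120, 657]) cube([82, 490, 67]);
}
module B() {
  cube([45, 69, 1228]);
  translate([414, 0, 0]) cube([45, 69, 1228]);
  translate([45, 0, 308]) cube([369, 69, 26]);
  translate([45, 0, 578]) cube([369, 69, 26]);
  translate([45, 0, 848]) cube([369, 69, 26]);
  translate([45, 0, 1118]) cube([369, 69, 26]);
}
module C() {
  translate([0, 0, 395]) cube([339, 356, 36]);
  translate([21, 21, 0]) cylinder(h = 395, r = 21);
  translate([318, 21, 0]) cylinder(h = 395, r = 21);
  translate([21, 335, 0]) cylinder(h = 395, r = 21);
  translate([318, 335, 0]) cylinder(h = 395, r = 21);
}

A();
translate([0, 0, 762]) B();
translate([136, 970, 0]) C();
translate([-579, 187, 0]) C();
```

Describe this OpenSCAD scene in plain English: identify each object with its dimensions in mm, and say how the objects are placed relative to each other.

A is a table: top 611 mm (x) × 730 mm (y), 38 mm thick, upper face at z = 762 mm, on four 82×82 mm square legs, each inset 38 mm from the nearest pair of top edges, running from z = 0 to the bottom of the top. Four apron rails, 82 mm thick and 67 mm tall, run between adjacent legs with their top edges flush with the underside of the top and their outer faces flush with the legs' outer faces.

B is a wooden ladder with two side rails of 45×69 mm section and 1228 mm height, set 459 mm apart overall. Between them run 4 rectangular rungs (69 mm deep, 26 mm thick), front faces flush with the rails' −y face. The bottom of the first rung is 308 mm above the floor and each subsequent rung is 270 mm higher than the one below.

C is a simple wooden stool: a rectangular seat 339 mm (x) by 356 mm (y), 36 mm thick, top face at z = 431 mm, on four round legs, each 42 mm in diameter. The legs rest on z = 0, each leg's axis is inset half a diameter from the nearest pair of seat edges (so the leg's bounding box is flush with the corner).

The ladder is on top of the table. Two stools sit around the table at the +y, −x sides.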